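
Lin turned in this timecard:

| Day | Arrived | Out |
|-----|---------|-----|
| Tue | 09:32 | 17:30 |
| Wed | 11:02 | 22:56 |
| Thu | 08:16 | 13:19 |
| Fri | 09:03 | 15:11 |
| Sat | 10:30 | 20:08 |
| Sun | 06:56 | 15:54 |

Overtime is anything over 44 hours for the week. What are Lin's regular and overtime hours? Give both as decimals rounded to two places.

Tue: 09:32–17:30 = 7 h 58 min
Wed: 11:02–22:56 = 11 h 54 min
Thu: 08:16–13:19 = 5 h 3 min
Fri: 09:03–15:11 = 6 h 8 min
Sat: 10:30–20:08 = 9 h 38 min
Sun: 06:56–15:54 = 8 h 58 min
Total worked: 49 h 39 min = 49.65 h.
Threshold 44 h → overtime 5 h 39 min, regular 44 h 0 min.

Regular 44.00 hours, overtime 5.65 hours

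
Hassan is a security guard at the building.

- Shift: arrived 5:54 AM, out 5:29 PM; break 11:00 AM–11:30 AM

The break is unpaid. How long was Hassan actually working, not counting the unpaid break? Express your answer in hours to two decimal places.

Shift: 5:54 AM–5:29 PM = 11 h 35 min; less 30 min break → 11 h 5 min

11.08 hours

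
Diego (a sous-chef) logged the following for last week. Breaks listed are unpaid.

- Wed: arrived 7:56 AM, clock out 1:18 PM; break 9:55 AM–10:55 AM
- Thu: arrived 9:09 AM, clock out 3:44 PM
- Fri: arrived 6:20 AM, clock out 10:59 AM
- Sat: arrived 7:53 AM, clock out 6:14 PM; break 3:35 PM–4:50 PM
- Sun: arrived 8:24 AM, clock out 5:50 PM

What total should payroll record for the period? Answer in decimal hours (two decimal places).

34.13 hours

Wed: 7:56 AM–1:18 PM = 5 h 22 min; less 60 min break → 4 h 22 min
Thu: 9:09 AM–3:44 PM = 6 h 35 min
Fri: 6:20 AM–10:59 AM = 4 h 39 min
Sat: 7:53 AM–6:14 PM = 10 h 21 min; less 75 min break → 9 h 6 min
Sun: 8:24 AM–5:50 PM = 9 h 26 min
Total: 4 h 22 min + 6 h 35 min + 4 h 39 min + 9 h 6 min + 9 h 26 min = 34 h 8 min.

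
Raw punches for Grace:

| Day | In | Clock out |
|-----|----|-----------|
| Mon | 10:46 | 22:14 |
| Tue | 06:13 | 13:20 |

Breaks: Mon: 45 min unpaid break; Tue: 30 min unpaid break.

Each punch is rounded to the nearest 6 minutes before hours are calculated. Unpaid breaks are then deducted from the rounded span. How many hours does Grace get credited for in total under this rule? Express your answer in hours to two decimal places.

17.25 hours

Mon: in 10:46→10:48, out 22:14→22:12; 11 h 24 min − 45 min = 10 h 39 min
Tue: in 06:13→06:12, out 13:20→13:18; 7 h 6 min − 30 min = 6 h 36 min
Total credited: 17 h 15 min.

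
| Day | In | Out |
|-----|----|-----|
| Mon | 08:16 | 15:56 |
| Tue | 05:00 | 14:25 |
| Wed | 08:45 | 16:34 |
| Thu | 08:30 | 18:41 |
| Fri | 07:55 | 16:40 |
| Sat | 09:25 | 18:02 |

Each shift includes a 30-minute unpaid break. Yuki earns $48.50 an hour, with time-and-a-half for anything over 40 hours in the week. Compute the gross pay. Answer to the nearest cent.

$2627.49

Mon: 08:16–15:56 = 7 h 40 min; less 30 min break → 7 h 10 min
Tue: 05:00–14:25 = 9 h 25 min; less 30 min break → 8 h 55 min
Wed: 08:45–16:34 = 7 h 49 min; less 30 min break → 7 h 19 min
Thu: 08:30–18:41 = 10 h 11 min; less 30 min break → 9 h 41 min
Fri: 07:55–16:40 = 8 h 45 min; less 30 min break → 8 h 15 min
Sat: 09:25–18:02 = 8 h 37 min; less 30 min break → 8 h 7 min
Total worked: 49 h 27 min = 2967 min.
Regular 40 h 0 min = 2400 min at $48.50/h; overtime 9 h 27 min = 567 min at $72.75/h.
Pay = (2400 × $48.50 + 567 × $72.75) ÷ 60 = $2627.49.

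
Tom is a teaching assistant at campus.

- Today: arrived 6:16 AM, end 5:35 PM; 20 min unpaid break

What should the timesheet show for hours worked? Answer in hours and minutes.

10 h 59 min

Today: 6:16 AM–5:35 PM = 11 h 19 min; less 20 min break → 10 h 59 min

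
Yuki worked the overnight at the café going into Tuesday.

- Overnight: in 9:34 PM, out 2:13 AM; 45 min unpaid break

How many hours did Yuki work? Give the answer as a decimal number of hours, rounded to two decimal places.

Overnight: 9:34 PM → midnight = 2 h 26 min; midnight → 2:13 AM = 2 h 13 min; span 4 h 39 min; less 45 min break → 3 h 54 min

3.90 hours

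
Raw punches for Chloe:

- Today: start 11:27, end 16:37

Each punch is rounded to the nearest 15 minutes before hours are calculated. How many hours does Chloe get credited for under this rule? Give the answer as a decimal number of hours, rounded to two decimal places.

5.00 hours

Today: in 11:27→11:30, out 16:37→16:30; 5 h 0 min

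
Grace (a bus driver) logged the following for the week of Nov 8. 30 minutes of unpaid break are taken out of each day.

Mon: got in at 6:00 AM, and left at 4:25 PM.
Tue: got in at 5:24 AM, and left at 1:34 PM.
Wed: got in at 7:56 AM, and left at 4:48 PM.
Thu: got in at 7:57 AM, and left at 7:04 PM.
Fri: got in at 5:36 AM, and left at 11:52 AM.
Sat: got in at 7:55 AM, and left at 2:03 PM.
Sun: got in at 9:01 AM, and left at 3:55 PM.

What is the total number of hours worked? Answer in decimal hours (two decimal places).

54.37 hours

Mon: 6:00 AM–4:25 PM = 10 h 25 min; less 30 min break → 9 h 55 min
Tue: 5:24 AM–1:34 PM = 8 h 10 min; less 30 min break → 7 h 40 min
Wed: 7:56 AM–4:48 PM = 8 h 52 min; less 30 min break → 8 h 22 min
Thu: 7:57 AM–7:04 PM = 11 h 7 min; less 30 min break → 10 h 37 min
Fri: 5:36 AM–11:52 AM = 6 h 16 min; less 30 min break → 5 h 46 min
Sat: 7:55 AM–2:03 PM = 6 h 8 min; less 30 min break → 5 h 38 min
Sun: 9:01 AM–3:55 PM = 6 h 54 min; less 30 min break → 6 h 24 min
Total: 9 h 55 min + 7 h 40 min + 8 h 22 min + 10 h 37 min + 5 h 46 min + 5 h 38 min + 6 h 24 min = 54 h 22 min.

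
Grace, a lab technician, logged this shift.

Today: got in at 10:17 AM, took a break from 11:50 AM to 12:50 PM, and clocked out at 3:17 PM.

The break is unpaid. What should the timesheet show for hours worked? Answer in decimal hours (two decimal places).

Today: 10:17 AM–3:17 PM = 5 h 0 min; less 60 min break → 4 h 0 min

4.00 hours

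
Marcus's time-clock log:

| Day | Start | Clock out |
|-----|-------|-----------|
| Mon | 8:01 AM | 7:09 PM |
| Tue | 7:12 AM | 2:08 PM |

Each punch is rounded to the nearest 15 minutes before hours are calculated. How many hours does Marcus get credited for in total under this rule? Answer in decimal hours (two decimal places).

18.25 hours

Mon: in 8:01 AM→8:00 AM, out 7:09 PM→7:15 PM; 11 h 15 min
Tue: in 7:12 AM→7:15 AM, out 2:08 PM→2:15 PM; 7 h 0 min
Total credited: 18 h 15 min.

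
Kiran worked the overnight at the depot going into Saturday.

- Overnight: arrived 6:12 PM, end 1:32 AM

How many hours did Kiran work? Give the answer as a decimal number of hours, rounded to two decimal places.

Overnight: 6:12 PM → midnight = 5 h 48 min; midnight → 1:32 AM = 1 h 32 min; span 7 h 20 min

7.33 hours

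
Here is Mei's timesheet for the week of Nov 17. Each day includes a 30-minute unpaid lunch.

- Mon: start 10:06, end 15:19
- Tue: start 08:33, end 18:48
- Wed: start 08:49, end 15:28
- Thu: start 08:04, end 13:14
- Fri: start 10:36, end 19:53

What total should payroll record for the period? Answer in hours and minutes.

Mon: 10:06–15:19 = 5 h 13 min; less 30 min break → 4 h 43 min
Tue: 08:33–18:48 = 10 h 15 min; less 30 min break → 9 h 45 min
Wed: 08:49–15:28 = 6 h 39 min; less 30 min break → 6 h 9 min
Thu: 08:04–13:14 = 5 h 10 min; less 30 min break → 4 h 40 min
Fri: 10:36–19:53 = 9 h 17 min; less 30 min break → 8 h 47 min
Total: 4 h 43 min + 9 h 45 min + 6 h 9 min + 4 h 40 min + 8 h 47 min = 34 h 4 min.

34 h 4 min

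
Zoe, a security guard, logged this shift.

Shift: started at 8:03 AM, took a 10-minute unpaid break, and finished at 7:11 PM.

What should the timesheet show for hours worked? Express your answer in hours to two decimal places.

10.97 hours

Shift: 8:03 AM–7:11 PM = 11 h 8 min; less 10 min break → 10 h 58 min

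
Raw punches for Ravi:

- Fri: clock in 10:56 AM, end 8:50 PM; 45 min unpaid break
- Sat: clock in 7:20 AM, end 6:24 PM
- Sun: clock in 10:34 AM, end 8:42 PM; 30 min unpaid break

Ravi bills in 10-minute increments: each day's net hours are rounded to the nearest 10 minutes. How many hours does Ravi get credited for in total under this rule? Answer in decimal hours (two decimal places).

Fri: 10:56 AM–8:50 PM = 9 h 54 min − 45 min = 9 h 9 min → rounds to 9 h 10 min
Sat: 7:20 AM–6:24 PM = 11 h 4 min → rounds to 11 h 0 min
Sun: 10:34 AM–8:42 PM = 10 h 8 min − 30 min = 9 h 38 min → rounds to 9 h 40 min
Total credited: 29 h 50 min.

29.83 hours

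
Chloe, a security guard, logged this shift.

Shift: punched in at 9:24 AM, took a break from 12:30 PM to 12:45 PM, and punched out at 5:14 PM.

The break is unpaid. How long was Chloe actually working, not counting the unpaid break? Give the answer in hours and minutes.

7 h 35 min

Shift: 9:24 AM–5:14 PM = 7 h 50 min; less 15 min break → 7 h 35 min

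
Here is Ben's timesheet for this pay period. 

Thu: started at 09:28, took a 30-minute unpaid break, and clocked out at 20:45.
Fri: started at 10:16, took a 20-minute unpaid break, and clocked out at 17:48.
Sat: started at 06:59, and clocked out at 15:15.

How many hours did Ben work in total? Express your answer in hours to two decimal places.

26.25 hours

Thu: 09:28–20:45 = 11 h 17 min; less 30 min break → 10 h 47 min
Fri: 10:16–17:48 = 7 h 32 min; less 20 min break → 7 h 12 min
Sat: 06:59–15:15 = 8 h 16 min
Total: 10 h 47 min + 7 h 12 min + 8 h 16 min = 26 h 15 min.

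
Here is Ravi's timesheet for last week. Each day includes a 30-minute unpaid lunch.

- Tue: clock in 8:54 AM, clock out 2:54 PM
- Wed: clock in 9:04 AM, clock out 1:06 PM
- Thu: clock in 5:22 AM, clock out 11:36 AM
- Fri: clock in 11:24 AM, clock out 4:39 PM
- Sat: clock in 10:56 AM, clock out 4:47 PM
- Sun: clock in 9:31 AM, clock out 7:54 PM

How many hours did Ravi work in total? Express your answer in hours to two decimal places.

34.75 hours

Tue: 8:54 AM–2:54 PM = 6 h 0 min; less 30 min break → 5 h 30 min
Wed: 9:04 AM–1:06 PM = 4 h 2 min; less 30 min break → 3 h 32 min
Thu: 5:22 AM–11:36 AM = 6 h 14 min; less 30 min break → 5 h 44 min
Fri: 11:24 AM–4:39 PM = 5 h 15 min; less 30 min break → 4 h 45 min
Sat: 10:56 AM–4:47 PM = 5 h 51 min; less 30 min break → 5 h 21 min
Sun: 9:31 AM–7:54 PM = 10 h 23 min; less 30 min break → 9 h 53 min
Total: 5 h 30 min + 3 h 32 min + 5 h 44 min + 4 h 45 min + 5 h 21 min + 9 h 53 min = 34 h 45 min.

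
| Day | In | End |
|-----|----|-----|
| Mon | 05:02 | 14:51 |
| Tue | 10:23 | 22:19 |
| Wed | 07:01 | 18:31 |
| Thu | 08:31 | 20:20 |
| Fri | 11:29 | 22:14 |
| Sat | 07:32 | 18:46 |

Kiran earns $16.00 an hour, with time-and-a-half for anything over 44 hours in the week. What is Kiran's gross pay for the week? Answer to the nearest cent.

Mon: 05:02–14:51 = 9 h 49 min
Tue: 10:23–22:19 = 11 h 56 min
Wed: 07:01–18:31 = 11 h 30 min
Thu: 08:31–20:20 = 11 h 49 min
Fri: 11:29–22:14 = 10 h 45 min
Sat: 07:32–18:46 = 11 h 14 min
Total worked: 67 h 3 min = 4023 min.
Regular 44 h 0 min = 2640 min at $16.00/h; overtime 23 h 3 min = 1383 min at $24.00/h.
Pay = (2640 × $16.00 + 1383 × $24.00) ÷ 60 = $1257.20.

$1257.20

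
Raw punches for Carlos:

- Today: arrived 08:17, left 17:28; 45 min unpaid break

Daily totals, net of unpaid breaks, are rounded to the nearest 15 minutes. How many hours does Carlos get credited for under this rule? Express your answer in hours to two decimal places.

8.50 hours

Today: 08:17–17:28 = 9 h 11 min − 45 min = 8 h 26 min → rounds to 8 h 30 min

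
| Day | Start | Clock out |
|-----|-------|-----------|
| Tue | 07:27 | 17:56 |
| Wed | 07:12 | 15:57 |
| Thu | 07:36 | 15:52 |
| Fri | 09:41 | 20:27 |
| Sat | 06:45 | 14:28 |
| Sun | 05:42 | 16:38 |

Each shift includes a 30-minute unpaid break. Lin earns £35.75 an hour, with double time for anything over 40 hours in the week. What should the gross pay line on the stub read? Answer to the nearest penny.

£2425.04

Tue: 07:27–17:56 = 10 h 29 min; less 30 min break → 9 h 59 min
Wed: 07:12–15:57 = 8 h 45 min; less 30 min break → 8 h 15 min
Thu: 07:36–15:52 = 8 h 16 min; less 30 min break → 7 h 46 min
Fri: 09:41–20:27 = 10 h 46 min; less 30 min break → 10 h 16 min
Sat: 06:45–14:28 = 7 h 43 min; less 30 min break → 7 h 13 min
Sun: 05:42–16:38 = 10 h 56 min; less 30 min break → 10 h 26 min
Total worked: 53 h 55 min = 3235 min.
Regular 40 h 0 min = 2400 min at £35.75/h; overtime 13 h 55 min = 835 min at £71.50/h.
Pay = (2400 × £35.75 + 835 × £71.50) ÷ 60 = £2425.04.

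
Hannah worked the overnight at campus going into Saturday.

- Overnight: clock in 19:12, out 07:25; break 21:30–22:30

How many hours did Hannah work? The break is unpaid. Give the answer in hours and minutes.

11 h 13 min

Overnight: 19:12 → midnight = 4 h 48 min; midnight → 07:25 = 7 h 25 min; span 12 h 13 min; less 60 min break → 11 h 13 min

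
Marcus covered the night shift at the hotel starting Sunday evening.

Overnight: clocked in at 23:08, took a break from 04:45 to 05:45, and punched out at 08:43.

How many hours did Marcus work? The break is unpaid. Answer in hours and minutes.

8 h 35 min

Overnight: 23:08 → midnight = 0 h 52 min; midnight → 08:43 = 8 h 43 min; span 9 h 35 min; less 60 min break → 8 h 35 min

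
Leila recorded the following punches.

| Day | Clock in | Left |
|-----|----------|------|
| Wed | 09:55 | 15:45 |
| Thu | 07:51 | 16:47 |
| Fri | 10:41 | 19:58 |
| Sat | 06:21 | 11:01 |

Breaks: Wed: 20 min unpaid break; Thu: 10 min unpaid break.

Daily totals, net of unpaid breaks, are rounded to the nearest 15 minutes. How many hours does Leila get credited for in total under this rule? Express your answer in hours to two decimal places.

28.25 hours

Wed: 09:55–15:45 = 5 h 50 min − 20 min = 5 h 30 min → rounds to 5 h 30 min
Thu: 07:51–16:47 = 8 h 56 min − 10 min = 8 h 46 min → rounds to 8 h 45 min
Fri: 10:41–19:58 = 9 h 17 min → rounds to 9 h 15 min
Sat: 06:21–11:01 = 4 h 40 min → rounds to 4 h 45 min
Total credited: 28 h 15 min.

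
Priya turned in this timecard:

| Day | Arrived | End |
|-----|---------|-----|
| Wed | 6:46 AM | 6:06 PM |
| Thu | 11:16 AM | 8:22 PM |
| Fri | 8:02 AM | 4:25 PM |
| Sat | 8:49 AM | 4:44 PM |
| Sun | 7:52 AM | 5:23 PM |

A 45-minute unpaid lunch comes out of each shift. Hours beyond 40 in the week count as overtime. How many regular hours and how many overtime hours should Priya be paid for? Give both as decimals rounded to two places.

Wed: 6:46 AM–6:06 PM = 11 h 20 min; less 45 min break → 10 h 35 min
Thu: 11:16 AM–8:22 PM = 9 h 6 min; less 45 min break → 8 h 21 min
Fri: 8:02 AM–4:25 PM = 8 h 23 min; less 45 min break → 7 h 38 min
Sat: 8:49 AM–4:44 PM = 7 h 55 min; less 45 min break → 7 h 10 min
Sun: 7:52 AM–5:23 PM = 9 h 31 min; less 45 min break → 8 h 46 min
Total worked: 42 h 30 min = 42.50 h.
Threshold 40 h → overtime 2 h 30 min, regular 40 h 0 min.

Regular 40.00 hours, overtime 2.50 hours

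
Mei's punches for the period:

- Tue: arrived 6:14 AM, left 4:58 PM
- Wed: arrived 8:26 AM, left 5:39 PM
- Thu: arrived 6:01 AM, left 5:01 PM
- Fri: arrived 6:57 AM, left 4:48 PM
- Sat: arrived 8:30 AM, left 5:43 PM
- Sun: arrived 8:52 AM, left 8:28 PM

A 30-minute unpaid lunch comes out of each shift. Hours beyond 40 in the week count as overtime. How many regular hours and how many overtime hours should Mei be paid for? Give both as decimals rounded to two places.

Tue: 6:14 AM–4:58 PM = 10 h 44 min; less 30 min break → 10 h 14 min
Wed: 8:26 AM–5:39 PM = 9 h 13 min; less 30 min break → 8 h 43 min
Thu: 6:01 AM–5:01 PM = 11 h 0 min; less 30 min break → 10 h 30 min
Fri: 6:57 AM–4:48 PM = 9 h 51 min; less 30 min break → 9 h 21 min
Sat: 8:30 AM–5:43 PM = 9 h 13 min; less 30 min break → 8 h 43 min
Sun: 8:52 AM–8:28 PM = 11 h 36 min; less 30 min break → 11 h 6 min
Total worked: 58 h 37 min = 58.62 h.
Threshold 40 h → overtime 18 h 37 min, regular 40 h 0 min.

Regular 40.00 hours, overtime 18.62 hours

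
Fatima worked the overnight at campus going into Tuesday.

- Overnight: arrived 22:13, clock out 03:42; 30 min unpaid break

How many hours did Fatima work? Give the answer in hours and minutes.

4 h 59 min

Overnight: 22:13 → midnight = 1 h 47 min; midnight → 03:42 = 3 h 42 min; span 5 h 29 min; less 30 min break → 4 h 59 min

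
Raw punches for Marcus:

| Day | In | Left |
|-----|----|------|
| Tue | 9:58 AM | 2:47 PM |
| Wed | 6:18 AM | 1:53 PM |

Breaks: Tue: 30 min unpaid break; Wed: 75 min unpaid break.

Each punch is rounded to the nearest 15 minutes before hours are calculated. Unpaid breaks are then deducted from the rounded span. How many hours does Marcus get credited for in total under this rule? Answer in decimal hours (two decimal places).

Tue: in 9:58 AM→10:00 AM, out 2:47 PM→2:45 PM; 4 h 45 min − 30 min = 4 h 15 min
Wed: in 6:18 AM→6:15 AM, out 1:53 PM→2:00 PM; 7 h 45 min − 75 min = 6 h 30 min
Total credited: 10 h 45 min.

10.75 hours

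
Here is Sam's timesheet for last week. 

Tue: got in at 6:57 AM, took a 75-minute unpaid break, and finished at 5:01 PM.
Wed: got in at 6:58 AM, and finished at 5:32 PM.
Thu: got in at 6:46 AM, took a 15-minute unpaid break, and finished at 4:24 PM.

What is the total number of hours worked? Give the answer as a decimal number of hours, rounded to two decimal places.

Tue: 6:57 AM–5:01 PM = 10 h 4 min; less 75 min break → 8 h 49 min
Wed: 6:58 AM–5:32 PM = 10 h 34 min
Thu: 6:46 AM–4:24 PM = 9 h 38 min; less 15 min break → 9 h 23 min
Total: 8 h 49 min + 10 h 34 min + 9 h 23 min = 28 h 46 min.

28.77 hours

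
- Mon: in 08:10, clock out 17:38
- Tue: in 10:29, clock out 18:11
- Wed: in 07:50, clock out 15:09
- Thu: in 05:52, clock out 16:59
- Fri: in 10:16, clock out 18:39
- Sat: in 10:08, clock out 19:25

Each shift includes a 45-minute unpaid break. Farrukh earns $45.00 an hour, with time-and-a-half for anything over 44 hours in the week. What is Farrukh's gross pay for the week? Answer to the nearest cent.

Mon: 08:10–17:38 = 9 h 28 min; less 45 min break → 8 h 43 min
Tue: 10:29–18:11 = 7 h 42 min; less 45 min break → 6 h 57 min
Wed: 07:50–15:09 = 7 h 19 min; less 45 min break → 6 h 34 min
Thu: 05:52–16:59 = 11 h 7 min; less 45 min break → 10 h 22 min
Fri: 10:16–18:39 = 8 h 23 min; less 45 min break → 7 h 38 min
Sat: 10:08–19:25 = 9 h 17 min; less 45 min break → 8 h 32 min
Total worked: 48 h 46 min = 2926 min.
Regular 44 h 0 min = 2640 min at $45.00/h; overtime 4 h 46 min = 286 min at $67.50/h.
Pay = (2640 × $45.00 + 286 × $67.50) ÷ 60 = $2301.75.

$2301.75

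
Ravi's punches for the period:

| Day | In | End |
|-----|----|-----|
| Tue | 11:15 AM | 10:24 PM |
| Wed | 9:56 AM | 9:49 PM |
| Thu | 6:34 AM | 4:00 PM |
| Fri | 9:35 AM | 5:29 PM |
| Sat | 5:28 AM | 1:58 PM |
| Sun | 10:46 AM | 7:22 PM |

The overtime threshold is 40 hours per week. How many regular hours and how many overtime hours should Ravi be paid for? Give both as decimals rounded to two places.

Regular 40.00 hours, overtime 17.47 hours

Tue: 11:15 AM–10:24 PM = 11 h 9 min
Wed: 9:56 AM–9:49 PM = 11 h 53 min
Thu: 6:34 AM–4:00 PM = 9 h 26 min
Fri: 9:35 AM–5:29 PM = 7 h 54 min
Sat: 5:28 AM–1:58 PM = 8 h 30 min
Sun: 10:46 AM–7:22 PM = 8 h 36 min
Total worked: 57 h 28 min = 57.47 h.
Threshold 40 h → overtime 17 h 28 min, regular 40 h 0 min.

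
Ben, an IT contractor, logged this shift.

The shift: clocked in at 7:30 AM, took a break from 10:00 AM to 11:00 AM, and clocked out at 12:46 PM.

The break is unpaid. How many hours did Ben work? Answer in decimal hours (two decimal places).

The shift: 7:30 AM–12:46 PM = 5 h 16 min; less 60 min break → 4 h 16 min

4.27 hours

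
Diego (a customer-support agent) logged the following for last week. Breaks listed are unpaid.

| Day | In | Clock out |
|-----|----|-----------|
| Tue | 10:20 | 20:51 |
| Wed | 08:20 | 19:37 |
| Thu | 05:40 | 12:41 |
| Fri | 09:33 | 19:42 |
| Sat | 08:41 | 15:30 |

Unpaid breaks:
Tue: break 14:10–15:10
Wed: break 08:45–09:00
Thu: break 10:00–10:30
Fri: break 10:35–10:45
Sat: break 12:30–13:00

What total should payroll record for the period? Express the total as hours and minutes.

43 h 22 min

Tue: 10:20–20:51 = 10 h 31 min; less 60 min break → 9 h 31 min
Wed: 08:20–19:37 = 11 h 17 min; less 15 min break → 11 h 2 min
Thu: 05:40–12:41 = 7 h 1 min; less 30 min break → 6 h 31 min
Fri: 09:33–19:42 = 10 h 9 min; less 10 min break → 9 h 59 min
Sat: 08:41–15:30 = 6 h 49 min; less 30 min break → 6 h 19 min
Total: 9 h 31 min + 11 h 2 min + 6 h 31 min + 9 h 59 min + 6 h 19 min = 43 h 22 min.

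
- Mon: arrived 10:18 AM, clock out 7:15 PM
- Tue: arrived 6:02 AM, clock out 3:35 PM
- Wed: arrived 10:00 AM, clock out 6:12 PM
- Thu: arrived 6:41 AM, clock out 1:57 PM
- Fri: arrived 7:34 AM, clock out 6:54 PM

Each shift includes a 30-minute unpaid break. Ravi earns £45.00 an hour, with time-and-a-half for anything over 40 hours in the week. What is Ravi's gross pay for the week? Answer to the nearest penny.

Mon: 10:18 AM–7:15 PM = 8 h 57 min; less 30 min break → 8 h 27 min
Tue: 6:02 AM–3:35 PM = 9 h 33 min; less 30 min break → 9 h 3 min
Wed: 10:00 AM–6:12 PM = 8 h 12 min; less 30 min break → 7 h 42 min
Thu: 6:41 AM–1:57 PM = 7 h 16 min; less 30 min break → 6 h 46 min
Fri: 7:34 AM–6:54 PM = 11 h 20 min; less 30 min break → 10 h 50 min
Total worked: 42 h 48 min = 2568 min.
Regular 40 h 0 min = 2400 min at £45.00/h; overtime 2 h 48 min = 168 min at £67.50/h.
Pay = (2400 × £45.00 + 168 × £67.50) ÷ 60 = £1989.00.

£1989.00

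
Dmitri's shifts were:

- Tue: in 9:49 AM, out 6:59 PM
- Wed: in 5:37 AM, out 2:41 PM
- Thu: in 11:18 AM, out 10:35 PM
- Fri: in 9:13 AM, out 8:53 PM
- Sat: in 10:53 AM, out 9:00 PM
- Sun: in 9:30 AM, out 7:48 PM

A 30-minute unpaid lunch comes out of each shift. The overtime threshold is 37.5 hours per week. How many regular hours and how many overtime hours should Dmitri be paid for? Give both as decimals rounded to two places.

Regular 37.50 hours, overtime 21.10 hours

Tue: 9:49 AM–6:59 PM = 9 h 10 min; less 30 min break → 8 h 40 min
Wed: 5:37 AM–2:41 PM = 9 h 4 min; less 30 min break → 8 h 34 min
Thu: 11:18 AM–10:35 PM = 11 h 17 min; less 30 min break → 10 h 47 min
Fri: 9:13 AM–8:53 PM = 11 h 40 min; less 30 min break → 11 h 10 min
Sat: 10:53 AM–9:00 PM = 10 h 7 min; less 30 min break → 9 h 37 min
Sun: 9:30 AM–7:48 PM = 10 h 18 min; less 30 min break → 9 h 48 min
Total worked: 58 h 36 min = 58.60 h.
Threshold 37.5 h → overtime 21 h 6 min, regular 37 h 30 min.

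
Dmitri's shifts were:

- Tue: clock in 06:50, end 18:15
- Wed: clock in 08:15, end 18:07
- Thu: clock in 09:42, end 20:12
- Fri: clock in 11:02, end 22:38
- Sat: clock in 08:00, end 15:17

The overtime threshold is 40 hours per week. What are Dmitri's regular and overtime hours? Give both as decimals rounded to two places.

Regular 40.00 hours, overtime 10.67 hours

Tue: 06:50–18:15 = 11 h 25 min
Wed: 08:15–18:07 = 9 h 52 min
Thu: 09:42–20:12 = 10 h 30 min
Fri: 11:02–22:38 = 11 h 36 min
Sat: 08:00–15:17 = 7 h 17 min
Total worked: 50 h 40 min = 50.67 h.
Threshold 40 h → overtime 10 h 40 min, regular 40 h 0 min.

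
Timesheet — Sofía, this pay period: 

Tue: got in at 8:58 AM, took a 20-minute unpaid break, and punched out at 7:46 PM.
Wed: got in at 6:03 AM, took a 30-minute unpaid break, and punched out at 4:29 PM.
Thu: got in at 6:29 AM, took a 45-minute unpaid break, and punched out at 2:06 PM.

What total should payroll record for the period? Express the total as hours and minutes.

27 h 16 min

Tue: 8:58 AM–7:46 PM = 10 h 48 min; less 20 min break → 10 h 28 min
Wed: 6:03 AM–4:29 PM = 10 h 26 min; less 30 min break → 9 h 56 min
Thu: 6:29 AM–2:06 PM = 7 h 37 min; less 45 min break → 6 h 52 min
Total: 10 h 28 min + 9 h 56 min + 6 h 52 min = 27 h 16 min.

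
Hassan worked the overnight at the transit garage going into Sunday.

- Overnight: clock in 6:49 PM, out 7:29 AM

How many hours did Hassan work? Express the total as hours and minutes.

12 h 40 min

Overnight: 6:49 PM → midnight = 5 h 11 min; midnight → 7:29 AM = 7 h 29 min; span 12 h 40 min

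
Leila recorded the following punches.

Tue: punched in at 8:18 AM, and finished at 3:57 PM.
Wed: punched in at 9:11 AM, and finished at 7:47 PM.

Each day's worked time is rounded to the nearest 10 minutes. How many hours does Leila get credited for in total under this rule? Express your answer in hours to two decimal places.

Tue: 8:18 AM–3:57 PM = 7 h 39 min → rounds to 7 h 40 min
Wed: 9:11 AM–7:47 PM = 10 h 36 min → rounds to 10 h 40 min
Total credited: 18 h 20 min.

18.33 hours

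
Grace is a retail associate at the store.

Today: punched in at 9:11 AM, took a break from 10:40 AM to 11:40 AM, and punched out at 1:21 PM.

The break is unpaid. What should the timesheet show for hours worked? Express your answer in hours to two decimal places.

Today: 9:11 AM–1:21 PM = 4 h 10 min; less 60 min break → 3 h 10 min

3.17 hours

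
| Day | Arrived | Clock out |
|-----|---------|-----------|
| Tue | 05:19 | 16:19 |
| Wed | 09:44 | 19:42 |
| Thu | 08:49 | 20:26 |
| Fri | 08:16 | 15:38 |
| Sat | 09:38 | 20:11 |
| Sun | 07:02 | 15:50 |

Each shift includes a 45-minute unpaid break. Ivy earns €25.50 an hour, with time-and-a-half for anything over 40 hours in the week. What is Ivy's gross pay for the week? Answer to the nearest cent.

Tue: 05:19–16:19 = 11 h 0 min; less 45 min break → 10 h 15 min
Wed: 09:44–19:42 = 9 h 58 min; less 45 min break → 9 h 13 min
Thu: 08:49–20:26 = 11 h 37 min; less 45 min break → 10 h 52 min
Fri: 08:16–15:38 = 7 h 22 min; less 45 min break → 6 h 37 min
Sat: 09:38–20:11 = 10 h 33 min; less 45 min break → 9 h 48 min
Sun: 07:02–15:50 = 8 h 48 min; less 45 min break → 8 h 3 min
Total worked: 54 h 48 min = 3288 min.
Regular 40 h 0 min = 2400 min at €25.50/h; overtime 14 h 48 min = 888 min at €38.25/h.
Pay = (2400 × €25.50 + 888 × €38.25) ÷ 60 = €1586.10.

€1586.10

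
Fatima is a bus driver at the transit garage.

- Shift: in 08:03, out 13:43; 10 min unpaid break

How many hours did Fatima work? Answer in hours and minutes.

5 h 30 min

Shift: 08:03–13:43 = 5 h 40 min; less 10 min break → 5 h 30 min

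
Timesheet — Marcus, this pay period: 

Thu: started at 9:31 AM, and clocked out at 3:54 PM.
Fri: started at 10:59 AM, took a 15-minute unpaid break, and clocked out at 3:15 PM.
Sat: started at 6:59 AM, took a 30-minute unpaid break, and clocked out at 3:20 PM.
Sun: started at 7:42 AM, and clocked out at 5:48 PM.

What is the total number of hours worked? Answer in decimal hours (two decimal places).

Thu: 9:31 AM–3:54 PM = 6 h 23 min
Fri: 10:59 AM–3:15 PM = 4 h 16 min; less 15 min break → 4 h 1 min
Sat: 6:59 AM–3:20 PM = 8 h 21 min; less 30 min break → 7 h 51 min
Sun: 7:42 AM–5:48 PM = 10 h 6 min
Total: 6 h 23 min + 4 h 1 min + 7 h 51 min + 10 h 6 min = 28 h 21 min.

28.35 hours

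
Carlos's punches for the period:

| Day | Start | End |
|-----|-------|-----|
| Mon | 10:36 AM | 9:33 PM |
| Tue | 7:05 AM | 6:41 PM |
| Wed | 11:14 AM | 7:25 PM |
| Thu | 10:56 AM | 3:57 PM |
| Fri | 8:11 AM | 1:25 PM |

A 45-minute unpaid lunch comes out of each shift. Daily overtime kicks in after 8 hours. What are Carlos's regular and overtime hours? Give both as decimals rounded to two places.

Regular 32.18 hours, overtime 5.05 hours

Mon: 10:36 AM–9:33 PM = 10 h 57 min; less 45 min break → 10 h 12 min
Tue: 7:05 AM–6:41 PM = 11 h 36 min; less 45 min break → 10 h 51 min
Wed: 11:14 AM–7:25 PM = 8 h 11 min; less 45 min break → 7 h 26 min
Thu: 10:56 AM–3:57 PM = 5 h 1 min; less 45 min break → 4 h 16 min
Fri: 8:11 AM–1:25 PM = 5 h 14 min; less 45 min break → 4 h 29 min
Mon reg 8 h 0 min / OT 2 h 12 min; Tue reg 8 h 0 min / OT 2 h 51 min; Wed reg 7 h 26 min / OT 0 h 0 min; Thu reg 4 h 16 min / OT 0 h 0 min; Fri reg 4 h 29 min / OT 0 h 0 min.
Totals: regular 32 h 11 min, overtime 5 h 3 min.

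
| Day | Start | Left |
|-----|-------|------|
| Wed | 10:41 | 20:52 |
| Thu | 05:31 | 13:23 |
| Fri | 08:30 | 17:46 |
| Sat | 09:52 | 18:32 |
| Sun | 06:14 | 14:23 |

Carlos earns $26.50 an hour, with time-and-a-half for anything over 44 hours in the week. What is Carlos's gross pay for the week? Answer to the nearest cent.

Wed: 10:41–20:52 = 10 h 11 min
Thu: 05:31–13:23 = 7 h 52 min
Fri: 08:30–17:46 = 9 h 16 min
Sat: 09:52–18:32 = 8 h 40 min
Sun: 06:14–14:23 = 8 h 9 min
Total worked: 44 h 8 min = 2648 min.
Regular 44 h 0 min = 2640 min at $26.50/h; overtime 0 h 8 min = 8 min at $39.75/h.
Pay = (2640 × $26.50 + 8 × $39.75) ÷ 60 = $1171.30.

$1171.30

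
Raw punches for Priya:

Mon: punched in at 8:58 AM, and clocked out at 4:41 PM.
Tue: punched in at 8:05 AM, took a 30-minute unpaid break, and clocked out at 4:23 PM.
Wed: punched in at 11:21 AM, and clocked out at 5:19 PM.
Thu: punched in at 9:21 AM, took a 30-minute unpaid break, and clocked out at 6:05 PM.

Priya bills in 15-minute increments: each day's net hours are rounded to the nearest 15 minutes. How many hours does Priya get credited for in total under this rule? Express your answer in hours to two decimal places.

Mon: 8:58 AM–4:41 PM = 7 h 43 min → rounds to 7 h 45 min
Tue: 8:05 AM–4:23 PM = 8 h 18 min − 30 min = 7 h 48 min → rounds to 7 h 45 min
Wed: 11:21 AM–5:19 PM = 5 h 58 min → rounds to 6 h 0 min
Thu: 9:21 AM–6:05 PM = 8 h 44 min − 30 min = 8 h 14 min → rounds to 8 h 15 min
Total credited: 29 h 45 min.

29.75 hours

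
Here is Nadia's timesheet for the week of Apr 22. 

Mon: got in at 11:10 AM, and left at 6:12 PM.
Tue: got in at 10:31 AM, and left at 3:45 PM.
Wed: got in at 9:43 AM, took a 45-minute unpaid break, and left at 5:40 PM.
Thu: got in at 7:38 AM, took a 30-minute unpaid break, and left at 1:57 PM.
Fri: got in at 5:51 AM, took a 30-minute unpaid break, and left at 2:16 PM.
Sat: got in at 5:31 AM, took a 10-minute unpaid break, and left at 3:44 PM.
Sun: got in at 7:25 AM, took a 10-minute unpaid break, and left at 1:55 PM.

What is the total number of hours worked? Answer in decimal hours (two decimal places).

Mon: 11:10 AM–6:12 PM = 7 h 2 min
Tue: 10:31 AM–3:45 PM = 5 h 14 min
Wed: 9:43 AM–5:40 PM = 7 h 57 min; less 45 min break → 7 h 12 min
Thu: 7:38 AM–1:57 PM = 6 h 19 min; less 30 min break → 5 h 49 min
Fri: 5:51 AM–2:16 PM = 8 h 25 min; less 30 min break → 7 h 55 min
Sat: 5:31 AM–3:44 PM = 10 h 13 min; less 10 min break → 10 h 3 min
Sun: 7:25 AM–1:55 PM = 6 h 30 min; less 10 min break → 6 h 20 min
Total: 7 h 2 min + 5 h 14 min + 7 h 12 min + 5 h 49 min + 7 h 55 min + 10 h 3 min + 6 h 20 min = 49 h 35 min.

49.58 hours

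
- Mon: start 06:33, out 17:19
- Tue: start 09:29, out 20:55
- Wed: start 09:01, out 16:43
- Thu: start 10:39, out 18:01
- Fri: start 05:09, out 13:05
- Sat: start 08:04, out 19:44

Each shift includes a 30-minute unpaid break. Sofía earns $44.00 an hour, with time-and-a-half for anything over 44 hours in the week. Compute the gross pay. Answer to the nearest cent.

$2587.20

Mon: 06:33–17:19 = 10 h 46 min; less 30 min break → 10 h 16 min
Tue: 09:29–20:55 = 11 h 26 min; less 30 min break → 10 h 56 min
Wed: 09:01–16:43 = 7 h 42 min; less 30 min break → 7 h 12 min
Thu: 10:39–18:01 = 7 h 22 min; less 30 min break → 6 h 52 min
Fri: 05:09–13:05 = 7 h 56 min; less 30 min break → 7 h 26 min
Sat: 08:04–19:44 = 11 h 40 min; less 30 min break → 11 h 10 min
Total worked: 53 h 52 min = 3232 min.
Regular 44 h 0 min = 2640 min at $44.00/h; overtime 9 h 52 min = 592 min at $66.00/h.
Pay = (2640 × $44.00 + 592 × $66.00) ÷ 60 = $2587.20.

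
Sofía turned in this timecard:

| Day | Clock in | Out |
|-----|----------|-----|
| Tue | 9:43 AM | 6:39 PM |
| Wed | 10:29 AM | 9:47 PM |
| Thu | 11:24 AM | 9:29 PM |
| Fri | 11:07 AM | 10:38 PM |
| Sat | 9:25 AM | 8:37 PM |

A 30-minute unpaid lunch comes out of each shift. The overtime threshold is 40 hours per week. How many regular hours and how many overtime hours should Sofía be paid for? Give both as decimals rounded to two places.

Tue: 9:43 AM–6:39 PM = 8 h 56 min; less 30 min break → 8 h 26 min
Wed: 10:29 AM–9:47 PM = 11 h 18 min; less 30 min break → 10 h 48 min
Thu: 11:24 AM–9:29 PM = 10 h 5 min; less 30 min break → 9 h 35 min
Fri: 11:07 AM–10:38 PM = 11 h 31 min; less 30 min break → 11 h 1 min
Sat: 9:25 AM–8:37 PM = 11 h 12 min; less 30 min break → 10 h 42 min
Total worked: 50 h 32 min = 50.53 h.
Threshold 40 h → overtime 10 h 32 min, regular 40 h 0 min.

Regular 40.00 hours, overtime 10.53 hours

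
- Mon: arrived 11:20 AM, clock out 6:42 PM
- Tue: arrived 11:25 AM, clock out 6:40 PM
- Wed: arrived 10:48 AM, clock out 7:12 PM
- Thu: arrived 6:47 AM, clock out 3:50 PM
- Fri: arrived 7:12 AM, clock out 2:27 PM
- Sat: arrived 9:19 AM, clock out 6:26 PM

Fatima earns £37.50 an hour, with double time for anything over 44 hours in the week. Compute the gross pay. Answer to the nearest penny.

Mon: 11:20 AM–6:42 PM = 7 h 22 min
Tue: 11:25 AM–6:40 PM = 7 h 15 min
Wed: 10:48 AM–7:12 PM = 8 h 24 min
Thu: 6:47 AM–3:50 PM = 9 h 3 min
Fri: 7:12 AM–2:27 PM = 7 h 15 min
Sat: 9:19 AM–6:26 PM = 9 h 7 min
Total worked: 48 h 26 min = 2906 min.
Regular 44 h 0 min = 2640 min at £37.50/h; overtime 4 h 26 min = 266 min at £75.00/h.
Pay = (2640 × £37.50 + 266 × £75.00) ÷ 60 = £1982.50.

£1982.50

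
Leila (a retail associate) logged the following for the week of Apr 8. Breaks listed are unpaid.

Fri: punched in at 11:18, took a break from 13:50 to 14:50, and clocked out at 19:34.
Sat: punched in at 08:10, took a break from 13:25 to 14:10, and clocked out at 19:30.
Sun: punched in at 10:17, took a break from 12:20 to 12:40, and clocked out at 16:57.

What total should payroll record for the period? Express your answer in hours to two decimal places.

Fri: 11:18–19:34 = 8 h 16 min; less 60 min break → 7 h 16 min
Sat: 08:10–19:30 = 11 h 20 min; less 45 min break → 10 h 35 min
Sun: 10:17–16:57 = 6 h 40 min; less 20 min break → 6 h 20 min
Total: 7 h 16 min + 10 h 35 min + 6 h 20 min = 24 h 11 min.

24.18 hours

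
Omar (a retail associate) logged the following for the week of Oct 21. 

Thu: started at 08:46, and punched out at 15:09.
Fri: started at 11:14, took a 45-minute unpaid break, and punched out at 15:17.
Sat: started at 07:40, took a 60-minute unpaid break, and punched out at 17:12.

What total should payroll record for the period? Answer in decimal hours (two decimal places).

18.22 hours

Thu: 08:46–15:09 = 6 h 23 min
Fri: 11:14–15:17 = 4 h 3 min; less 45 min break → 3 h 18 min
Sat: 07:40–17:12 = 9 h 32 min; less 60 min break → 8 h 32 min
Total: 6 h 23 min + 3 h 18 min + 8 h 32 min = 18 h 13 min.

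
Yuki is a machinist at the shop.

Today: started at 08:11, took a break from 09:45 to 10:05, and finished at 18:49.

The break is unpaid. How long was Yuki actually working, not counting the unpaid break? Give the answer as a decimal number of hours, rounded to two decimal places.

10.30 hours

Today: 08:11–18:49 = 10 h 38 min; less 20 min break → 10 h 18 min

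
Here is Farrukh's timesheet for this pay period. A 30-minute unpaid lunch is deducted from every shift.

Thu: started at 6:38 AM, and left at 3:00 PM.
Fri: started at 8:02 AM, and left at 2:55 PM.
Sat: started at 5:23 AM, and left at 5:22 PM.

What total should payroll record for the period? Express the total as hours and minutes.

25 h 44 min

Thu: 6:38 AM–3:00 PM = 8 h 22 min; less 30 min break → 7 h 52 min
Fri: 8:02 AM–2:55 PM = 6 h 53 min; less 30 min break → 6 h 23 min
Sat: 5:23 AM–5:22 PM = 11 h 59 min; less 30 min break → 11 h 29 min
Total: 7 h 52 min + 6 h 23 min + 11 h 29 min = 25 h 44 min.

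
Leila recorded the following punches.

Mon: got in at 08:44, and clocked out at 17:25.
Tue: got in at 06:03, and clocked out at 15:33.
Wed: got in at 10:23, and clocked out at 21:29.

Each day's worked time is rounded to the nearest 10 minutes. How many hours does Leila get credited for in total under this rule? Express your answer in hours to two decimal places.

29.33 hours

Mon: 08:44–17:25 = 8 h 41 min → rounds to 8 h 40 min
Tue: 06:03–15:33 = 9 h 30 min → rounds to 9 h 30 min
Wed: 10:23–21:29 = 11 h 6 min → rounds to 11 h 10 min
Total credited: 29 h 20 min.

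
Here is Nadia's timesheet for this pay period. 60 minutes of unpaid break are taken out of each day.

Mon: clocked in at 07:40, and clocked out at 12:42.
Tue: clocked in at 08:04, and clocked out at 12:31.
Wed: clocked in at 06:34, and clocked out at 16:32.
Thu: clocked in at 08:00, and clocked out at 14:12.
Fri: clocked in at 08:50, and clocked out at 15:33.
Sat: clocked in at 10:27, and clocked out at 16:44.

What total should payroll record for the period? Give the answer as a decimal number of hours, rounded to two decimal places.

32.65 hours

Mon: 07:40–12:42 = 5 h 2 min; less 60 min break → 4 h 2 min
Tue: 08:04–12:31 = 4 h 27 min; less 60 min break → 3 h 27 min
Wed: 06:34–16:32 = 9 h 58 min; less 60 min break → 8 h 58 min
Thu: 08:00–14:12 = 6 h 12 min; less 60 min break → 5 h 12 min
Fri: 08:50–15:33 = 6 h 43 min; less 60 min break → 5 h 43 min
Sat: 10:27–16:44 = 6 h 17 min; less 60 min break → 5 h 17 min
Total: 4 h 2 min + 3 h 27 min + 8 h 58 min + 5 h 12 min + 5 h 43 min + 5 h 17 min = 32 h 39 min.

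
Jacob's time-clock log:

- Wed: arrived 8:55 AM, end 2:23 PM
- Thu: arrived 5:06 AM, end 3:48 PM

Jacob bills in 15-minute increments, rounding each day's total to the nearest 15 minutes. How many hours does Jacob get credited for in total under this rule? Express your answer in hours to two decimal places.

16.25 hours

Wed: 8:55 AM–2:23 PM = 5 h 28 min → rounds to 5 h 30 min
Thu: 5:06 AM–3:48 PM = 10 h 42 min → rounds to 10 h 45 min
Total credited: 16 h 15 min.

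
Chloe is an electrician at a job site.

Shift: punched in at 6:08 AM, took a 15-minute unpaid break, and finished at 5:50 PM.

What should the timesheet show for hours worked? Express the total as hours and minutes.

Shift: 6:08 AM–5:50 PM = 11 h 42 min; less 15 min break → 11 h 27 min

11 h 27 min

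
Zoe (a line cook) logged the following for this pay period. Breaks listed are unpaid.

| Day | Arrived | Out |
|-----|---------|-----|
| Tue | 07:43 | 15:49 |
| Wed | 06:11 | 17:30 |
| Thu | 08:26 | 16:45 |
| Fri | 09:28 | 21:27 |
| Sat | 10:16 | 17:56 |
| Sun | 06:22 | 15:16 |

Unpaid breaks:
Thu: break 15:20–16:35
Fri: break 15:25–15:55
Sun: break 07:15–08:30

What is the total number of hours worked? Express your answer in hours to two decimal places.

53.28 hours

Tue: 07:43–15:49 = 8 h 6 min
Wed: 06:11–17:30 = 11 h 19 min
Thu: 08:26–16:45 = 8 h 19 min; less 75 min break → 7 h 4 min
Fri: 09:28–21:27 = 11 h 59 min; less 30 min break → 11 h 29 min
Sat: 10:16–17:56 = 7 h 40 min
Sun: 06:22–15:16 = 8 h 54 min; less 75 min break → 7 h 39 min
Total: 8 h 6 min + 11 h 19 min + 7 h 4 min + 11 h 29 min + 7 h 40 min + 7 h 39 min = 53 h 17 min.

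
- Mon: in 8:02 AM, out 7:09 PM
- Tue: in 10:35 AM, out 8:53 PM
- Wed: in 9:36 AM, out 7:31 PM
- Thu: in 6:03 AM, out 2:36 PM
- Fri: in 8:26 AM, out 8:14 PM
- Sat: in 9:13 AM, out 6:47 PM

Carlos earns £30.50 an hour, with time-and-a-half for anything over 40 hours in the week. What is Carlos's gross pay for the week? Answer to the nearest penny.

£2192.19

Mon: 8:02 AM–7:09 PM = 11 h 7 min
Tue: 10:35 AM–8:53 PM = 10 h 18 min
Wed: 9:36 AM–7:31 PM = 9 h 55 min
Thu: 6:03 AM–2:36 PM = 8 h 33 min
Fri: 8:26 AM–8:14 PM = 11 h 48 min
Sat: 9:13 AM–6:47 PM = 9 h 34 min
Total worked: 61 h 15 min = 3675 min.
Regular 40 h 0 min = 2400 min at £30.50/h; overtime 21 h 15 min = 1275 min at £45.75/h.
Pay = (2400 × £30.50 + 1275 × £45.75) ÷ 60 = £2192.19.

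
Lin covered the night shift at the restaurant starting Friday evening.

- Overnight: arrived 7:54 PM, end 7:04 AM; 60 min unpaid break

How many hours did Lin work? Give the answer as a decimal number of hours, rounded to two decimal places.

10.17 hours

Overnight: 7:54 PM → midnight = 4 h 6 min; midnight → 7:04 AM = 7 h 4 min; span 11 h 10 min; less 60 min break → 10 h 10 min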